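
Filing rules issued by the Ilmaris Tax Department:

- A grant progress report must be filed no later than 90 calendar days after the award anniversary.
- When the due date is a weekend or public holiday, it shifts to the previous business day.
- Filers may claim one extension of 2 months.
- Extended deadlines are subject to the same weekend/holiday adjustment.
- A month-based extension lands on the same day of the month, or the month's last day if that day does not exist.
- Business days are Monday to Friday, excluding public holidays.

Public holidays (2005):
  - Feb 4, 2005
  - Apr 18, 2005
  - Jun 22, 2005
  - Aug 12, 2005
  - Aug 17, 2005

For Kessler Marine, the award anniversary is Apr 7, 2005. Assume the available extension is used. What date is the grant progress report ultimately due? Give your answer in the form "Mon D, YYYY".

90 calendar days after Apr 7, 2005 is Jul 6, 2005.
Jul 6, 2005 falls on a Wednesday, which is a business day, so no adjustment is needed.
The 2 months extension carries Jul 6, 2005 to Sep 6, 2005.
Since Sep 6, 2005 is a Tuesday and not a holiday, the date is unchanged.
So the filing is due Sep 6, 2005.

Sep 6, 2005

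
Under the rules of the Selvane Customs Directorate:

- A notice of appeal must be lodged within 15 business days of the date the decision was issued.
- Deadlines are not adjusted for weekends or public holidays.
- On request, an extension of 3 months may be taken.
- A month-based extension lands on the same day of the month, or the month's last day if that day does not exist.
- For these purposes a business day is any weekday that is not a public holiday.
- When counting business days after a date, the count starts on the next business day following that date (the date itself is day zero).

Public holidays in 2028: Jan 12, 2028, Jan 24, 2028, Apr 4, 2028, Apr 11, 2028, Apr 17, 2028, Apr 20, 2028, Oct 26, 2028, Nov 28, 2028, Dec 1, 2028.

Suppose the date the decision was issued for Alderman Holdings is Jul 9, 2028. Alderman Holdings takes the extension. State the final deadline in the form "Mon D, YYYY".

Oct 28, 2028

Starting the day after Jul 9, 2028 and counting 15 business days lands on Jul 28, 2028.
No adjustment is made for weekends or holidays, so Jul 28, 2028 stands.
Applying the 3 months extension: 3 months after Jul 28, 2028 is Oct 28, 2028.
Oct 28, 2028 falls on a Saturday. The rules make no weekend/holiday allowance, so it remains Oct 28, 2028.
So the filing is due Oct 28, 2028.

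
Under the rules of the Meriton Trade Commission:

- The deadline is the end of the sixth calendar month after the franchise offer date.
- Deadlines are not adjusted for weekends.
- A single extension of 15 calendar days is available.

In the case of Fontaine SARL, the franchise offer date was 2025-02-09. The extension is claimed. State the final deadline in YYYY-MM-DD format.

6 months after 2025-02-09 is August 2025; that month ends on 2025-08-31.
2025-08-31 is a Sunday; no weekend or holiday adjustment applies.
Applying the 15-calendar-day extension: 2025-08-31 + 15 days = 2025-09-15.
No adjustment is made for weekends or holidays, so 2025-09-15 stands.
The final due date is 2025-09-15.

2025-09-15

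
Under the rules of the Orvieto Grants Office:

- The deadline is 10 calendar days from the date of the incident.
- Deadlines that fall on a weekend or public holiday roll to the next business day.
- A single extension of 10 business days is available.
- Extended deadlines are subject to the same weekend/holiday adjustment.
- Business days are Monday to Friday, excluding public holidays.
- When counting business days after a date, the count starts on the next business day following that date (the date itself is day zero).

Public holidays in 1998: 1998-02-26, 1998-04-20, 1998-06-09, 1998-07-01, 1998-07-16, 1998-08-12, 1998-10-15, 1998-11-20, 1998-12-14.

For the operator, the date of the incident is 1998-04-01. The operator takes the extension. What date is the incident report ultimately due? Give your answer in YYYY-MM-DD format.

10 calendar days after 1998-04-01 is 1998-04-11.
Because 1998-04-11 is a Saturday, the deadline becomes 1998-04-13 (Monday).
Applying the 10-business-day extension: 10 business days after 1998-04-13 is 1998-04-28.
1998-04-28 falls on a Tuesday, which is a business day, so no adjustment is needed.
Final deadline: 1998-04-28.

1998-04-28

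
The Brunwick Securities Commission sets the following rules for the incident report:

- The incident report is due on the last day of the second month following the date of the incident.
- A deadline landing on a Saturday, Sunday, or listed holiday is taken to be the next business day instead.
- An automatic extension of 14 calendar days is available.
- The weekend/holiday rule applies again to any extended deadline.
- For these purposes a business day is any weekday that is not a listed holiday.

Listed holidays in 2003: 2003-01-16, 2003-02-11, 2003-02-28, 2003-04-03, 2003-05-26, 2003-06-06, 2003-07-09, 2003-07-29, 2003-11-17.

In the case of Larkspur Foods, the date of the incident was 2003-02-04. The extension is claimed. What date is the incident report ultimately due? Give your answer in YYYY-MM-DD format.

2003-05-14

2 months after 2003-02-04 falls in April 2003; the last day of that month is 2003-04-30.
2003-04-30 is a Wednesday and not a listed holiday, so it stands.
With the 14-day extension, 2003-04-30 becomes 2003-05-14.
Since 2003-05-14 is a Wednesday and not a holiday, the date is unchanged.
Deadline: 2003-05-14.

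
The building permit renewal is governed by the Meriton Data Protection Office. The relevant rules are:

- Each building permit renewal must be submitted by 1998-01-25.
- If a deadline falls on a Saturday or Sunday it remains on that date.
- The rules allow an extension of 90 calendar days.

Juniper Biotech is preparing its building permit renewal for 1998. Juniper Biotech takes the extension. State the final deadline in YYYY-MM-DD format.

1998-04-25

The statutory due date is 1998-01-25.
1998-01-25 falls on a Sunday. The rules make no weekend/holiday allowance, so it remains 1998-01-25.
With the 90-day extension, 1998-01-25 becomes 1998-04-25.
No adjustment is made for weekends or holidays, so 1998-04-25 stands.
So the filing is due 1998-04-25.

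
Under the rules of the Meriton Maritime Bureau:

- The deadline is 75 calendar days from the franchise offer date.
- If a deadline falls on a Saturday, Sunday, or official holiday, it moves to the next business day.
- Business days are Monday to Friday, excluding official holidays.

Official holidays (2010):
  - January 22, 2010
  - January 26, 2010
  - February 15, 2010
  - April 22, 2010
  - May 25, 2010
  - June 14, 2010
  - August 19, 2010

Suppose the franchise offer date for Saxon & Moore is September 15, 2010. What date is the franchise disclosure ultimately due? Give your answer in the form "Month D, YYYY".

Trigger date September 15, 2010 + 75 calendar days = November 29, 2010.
Since November 29, 2010 is a Monday and not a holiday, the date is unchanged.
Final deadline: November 29, 2010.

November 29, 2010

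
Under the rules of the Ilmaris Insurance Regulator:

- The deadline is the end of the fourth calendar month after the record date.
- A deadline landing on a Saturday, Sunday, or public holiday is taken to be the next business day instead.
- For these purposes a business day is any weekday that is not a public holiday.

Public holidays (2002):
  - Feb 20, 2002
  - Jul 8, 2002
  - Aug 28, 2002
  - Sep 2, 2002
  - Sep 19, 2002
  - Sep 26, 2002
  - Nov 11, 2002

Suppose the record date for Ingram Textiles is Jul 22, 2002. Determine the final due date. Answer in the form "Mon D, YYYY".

4 months after Jul 22, 2002 is November 2002; that month ends on Nov 30, 2002.
Nov 30, 2002 is a Saturday, so it moves to the next business day, Dec 2, 2002 (Monday).
So the filing is due Dec 2, 2002.

Dec 2, 2002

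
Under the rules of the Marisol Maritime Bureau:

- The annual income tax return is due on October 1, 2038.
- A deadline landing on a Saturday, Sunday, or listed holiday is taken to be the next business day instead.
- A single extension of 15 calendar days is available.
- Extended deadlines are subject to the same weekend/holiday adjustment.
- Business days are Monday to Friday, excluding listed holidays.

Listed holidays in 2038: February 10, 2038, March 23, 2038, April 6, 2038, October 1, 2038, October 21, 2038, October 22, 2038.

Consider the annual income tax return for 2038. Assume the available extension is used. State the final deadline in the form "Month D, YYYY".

October 19, 2038

Start from the fixed due date, October 1, 2038.
October 1, 2038 is a listed holiday, so it moves to the next business day, October 4, 2038 (Monday).
With the 15-day extension, October 4, 2038 becomes October 19, 2038.
Since October 19, 2038 is a Tuesday and not a holiday, the date is unchanged.
So the filing is due October 19, 2038.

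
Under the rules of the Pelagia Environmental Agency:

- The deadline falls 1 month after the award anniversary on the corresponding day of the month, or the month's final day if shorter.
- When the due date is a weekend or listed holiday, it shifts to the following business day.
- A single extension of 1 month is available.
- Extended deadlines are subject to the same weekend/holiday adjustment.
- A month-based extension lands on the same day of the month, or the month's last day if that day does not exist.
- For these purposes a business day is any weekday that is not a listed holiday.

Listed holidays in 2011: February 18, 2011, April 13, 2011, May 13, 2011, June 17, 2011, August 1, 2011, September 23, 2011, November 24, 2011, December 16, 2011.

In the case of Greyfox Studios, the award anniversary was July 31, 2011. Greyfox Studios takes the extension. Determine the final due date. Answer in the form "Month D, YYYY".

Moving 1 month forward from July 31, 2011 on the corresponding day gives August 31, 2011.
August 31, 2011 is a Wednesday and not a listed holiday, so it stands.
Add 1 month to August 31, 2011: September 30, 2011 (day 31 does not exist in September, so the month's last day is used).
Since September 30, 2011 is a Friday and not a holiday, the date is unchanged.
So the filing is due September 30, 2011.

September 30, 2011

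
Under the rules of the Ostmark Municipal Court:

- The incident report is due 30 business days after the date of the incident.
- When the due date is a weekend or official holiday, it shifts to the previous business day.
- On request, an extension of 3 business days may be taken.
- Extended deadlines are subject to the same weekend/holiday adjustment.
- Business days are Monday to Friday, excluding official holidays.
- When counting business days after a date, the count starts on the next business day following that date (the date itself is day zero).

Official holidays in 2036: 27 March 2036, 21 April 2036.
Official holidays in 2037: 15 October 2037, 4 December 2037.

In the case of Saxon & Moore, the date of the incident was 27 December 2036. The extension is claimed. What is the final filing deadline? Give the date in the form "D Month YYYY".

Counting 30 business days after 27 December 2036 (skipping weekends and listed holidays) reaches 6 February 2037.
Since 6 February 2037 is a Friday and not a holiday, the date is unchanged.
Counting 3 further business days from 6 February 2037 reaches 11 February 2037.
11 February 2037 (Wednesday) is already a business day.
Final deadline: 11 February 2037.

11 February 2037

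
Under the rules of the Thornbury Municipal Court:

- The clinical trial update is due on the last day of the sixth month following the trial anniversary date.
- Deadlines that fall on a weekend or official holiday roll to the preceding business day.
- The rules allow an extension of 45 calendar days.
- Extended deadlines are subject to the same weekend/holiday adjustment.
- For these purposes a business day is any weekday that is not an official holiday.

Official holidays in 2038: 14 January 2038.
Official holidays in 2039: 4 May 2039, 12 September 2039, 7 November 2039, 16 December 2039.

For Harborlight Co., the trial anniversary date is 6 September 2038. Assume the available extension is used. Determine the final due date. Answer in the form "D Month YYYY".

13 May 2039

The sixth month after 6 September 2038 is March 2039, whose last day is 31 March 2039.
31 March 2039 (Thursday) is already a business day.
The 45-calendar-day extension moves the deadline from 31 March 2039 to 15 May 2039.
Because 15 May 2039 is a Sunday, the deadline becomes 13 May 2039 (Friday).
So the filing is due 13 May 2039.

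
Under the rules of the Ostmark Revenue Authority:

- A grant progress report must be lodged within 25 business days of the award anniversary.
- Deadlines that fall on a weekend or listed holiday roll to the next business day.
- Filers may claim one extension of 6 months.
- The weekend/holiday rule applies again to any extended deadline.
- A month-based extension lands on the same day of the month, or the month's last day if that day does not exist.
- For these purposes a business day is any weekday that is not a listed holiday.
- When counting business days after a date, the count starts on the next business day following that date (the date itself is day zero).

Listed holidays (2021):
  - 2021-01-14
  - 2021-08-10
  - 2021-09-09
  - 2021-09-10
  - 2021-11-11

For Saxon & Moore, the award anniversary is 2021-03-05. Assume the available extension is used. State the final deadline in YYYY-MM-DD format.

2021-10-11

25 business days after 2021-03-05, excluding weekends and holidays, is 2021-04-09.
2021-04-09 (Friday) is already a business day.
Add 6 months to 2021-04-09: 2021-10-09.
2021-10-09 is a Saturday, so it moves to the next business day, 2021-10-11 (Monday).
Final deadline: 2021-10-11.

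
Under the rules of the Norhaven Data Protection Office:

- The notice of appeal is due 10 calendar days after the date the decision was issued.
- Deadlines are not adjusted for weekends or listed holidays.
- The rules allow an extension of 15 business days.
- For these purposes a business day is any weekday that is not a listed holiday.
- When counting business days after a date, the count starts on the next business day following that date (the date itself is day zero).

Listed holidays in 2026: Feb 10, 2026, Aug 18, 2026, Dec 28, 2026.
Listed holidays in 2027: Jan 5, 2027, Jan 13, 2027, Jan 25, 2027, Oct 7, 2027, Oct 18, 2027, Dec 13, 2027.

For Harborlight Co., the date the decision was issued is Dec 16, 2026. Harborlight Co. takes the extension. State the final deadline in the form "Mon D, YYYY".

Jan 20, 2027

10 calendar days after Dec 16, 2026 is Dec 26, 2026.
No adjustment is made for weekends or holidays, so Dec 26, 2026 stands.
Counting 15 further business days from Dec 26, 2026 reaches Jan 20, 2027.
Jan 20, 2027 is a Wednesday; no weekend or holiday adjustment applies.
Final deadline: Jan 20, 2027.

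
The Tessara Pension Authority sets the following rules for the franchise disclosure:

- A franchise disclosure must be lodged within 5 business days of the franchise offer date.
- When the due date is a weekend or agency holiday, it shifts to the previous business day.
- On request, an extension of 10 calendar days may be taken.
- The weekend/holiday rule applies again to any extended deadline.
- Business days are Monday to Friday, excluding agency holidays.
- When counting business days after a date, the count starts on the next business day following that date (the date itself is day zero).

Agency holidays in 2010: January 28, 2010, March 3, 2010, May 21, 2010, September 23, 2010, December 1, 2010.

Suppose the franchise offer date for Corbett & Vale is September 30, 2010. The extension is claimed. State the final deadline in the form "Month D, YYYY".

October 15, 2010

5 business days after September 30, 2010, excluding weekends and holidays, is October 7, 2010.
October 7, 2010 falls on a Thursday, which is a business day, so no adjustment is needed.
With the 10-day extension, October 7, 2010 becomes October 17, 2010.
October 17, 2010 falls on a Sunday. Rolling to the preceding business day gives October 15, 2010, a Friday.
So the filing is due October 15, 2010.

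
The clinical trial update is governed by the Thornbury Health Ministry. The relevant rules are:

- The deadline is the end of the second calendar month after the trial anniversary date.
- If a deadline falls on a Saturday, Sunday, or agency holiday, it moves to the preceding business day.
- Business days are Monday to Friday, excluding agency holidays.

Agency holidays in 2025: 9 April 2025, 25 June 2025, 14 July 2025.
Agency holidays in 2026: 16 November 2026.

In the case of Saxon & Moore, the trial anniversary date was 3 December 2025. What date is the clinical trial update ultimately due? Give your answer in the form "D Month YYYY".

The second month after 3 December 2025 is February 2026, whose last day is 28 February 2026.
28 February 2026 is a Saturday; the preceding business day is 27 February 2026 (Friday).
Deadline: 27 February 2026.

27 February 2026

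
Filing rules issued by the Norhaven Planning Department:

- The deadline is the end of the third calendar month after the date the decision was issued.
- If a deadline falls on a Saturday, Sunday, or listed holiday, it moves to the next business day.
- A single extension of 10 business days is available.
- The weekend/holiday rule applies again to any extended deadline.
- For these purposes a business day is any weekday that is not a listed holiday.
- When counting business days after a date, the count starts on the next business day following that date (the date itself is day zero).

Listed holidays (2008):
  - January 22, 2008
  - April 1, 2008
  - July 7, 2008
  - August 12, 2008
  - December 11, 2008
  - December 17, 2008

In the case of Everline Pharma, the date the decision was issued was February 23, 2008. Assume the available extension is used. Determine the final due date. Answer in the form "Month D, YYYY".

June 16, 2008

3 months after February 23, 2008 falls in May 2008; the last day of that month is May 31, 2008.
May 31, 2008 is a Saturday, so it moves to the next business day, June 2, 2008 (Monday).
The 10-business-day extension runs from June 2, 2008 to June 16, 2008.
June 16, 2008 (Monday) is already a business day.
The final due date is June 16, 2008.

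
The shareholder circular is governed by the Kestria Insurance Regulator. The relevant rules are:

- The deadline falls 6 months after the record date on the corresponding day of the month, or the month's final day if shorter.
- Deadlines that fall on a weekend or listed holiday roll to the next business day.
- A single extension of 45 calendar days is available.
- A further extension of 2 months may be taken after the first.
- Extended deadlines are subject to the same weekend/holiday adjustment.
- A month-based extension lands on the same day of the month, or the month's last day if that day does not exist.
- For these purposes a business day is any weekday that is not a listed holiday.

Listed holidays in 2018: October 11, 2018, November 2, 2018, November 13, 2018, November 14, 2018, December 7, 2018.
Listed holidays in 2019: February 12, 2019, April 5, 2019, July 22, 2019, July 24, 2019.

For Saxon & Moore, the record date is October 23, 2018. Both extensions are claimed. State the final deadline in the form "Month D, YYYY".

August 7, 2019

6 months after October 23, 2018, on the same day of the month, is April 23, 2019.
April 23, 2019 is a Tuesday and not a listed holiday, so it stands.
The 45-calendar-day extension moves the deadline from April 23, 2019 to June 7, 2019.
June 7, 2019 (Friday) is already a business day.
The 2 months extension carries June 7, 2019 to August 7, 2019.
August 7, 2019 (Wednesday) is already a business day.
Final deadline: August 7, 2019.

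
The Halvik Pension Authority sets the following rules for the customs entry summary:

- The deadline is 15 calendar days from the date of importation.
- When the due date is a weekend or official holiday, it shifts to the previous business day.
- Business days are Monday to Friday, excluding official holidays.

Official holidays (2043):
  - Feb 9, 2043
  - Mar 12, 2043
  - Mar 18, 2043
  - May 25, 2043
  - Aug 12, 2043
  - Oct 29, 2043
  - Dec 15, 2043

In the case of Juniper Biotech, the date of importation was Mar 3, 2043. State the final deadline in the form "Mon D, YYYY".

Mar 17, 2043

15 calendar days after Mar 3, 2043 is Mar 18, 2043.
Mar 18, 2043 falls on a listed holiday. Rolling to the preceding business day gives Mar 17, 2043, a Tuesday.
Deadline: Mar 17, 2043.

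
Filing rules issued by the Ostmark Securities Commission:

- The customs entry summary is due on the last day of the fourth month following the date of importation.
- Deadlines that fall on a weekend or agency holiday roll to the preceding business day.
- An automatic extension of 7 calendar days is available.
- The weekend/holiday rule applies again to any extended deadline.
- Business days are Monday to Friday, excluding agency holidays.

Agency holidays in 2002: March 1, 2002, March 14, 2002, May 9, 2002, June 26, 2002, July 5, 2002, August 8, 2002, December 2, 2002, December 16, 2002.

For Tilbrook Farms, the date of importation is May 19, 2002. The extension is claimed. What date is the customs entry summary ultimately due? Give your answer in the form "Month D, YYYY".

4 months after May 19, 2002 falls in September 2002; the last day of that month is September 30, 2002.
Since September 30, 2002 is a Monday and not a holiday, the date is unchanged.
Add the 7 calendar-day extension to September 30, 2002: October 7, 2002.
October 7, 2002 is a Monday and not a listed holiday, so it stands.
Final deadline: October 7, 2002.

October 7, 2002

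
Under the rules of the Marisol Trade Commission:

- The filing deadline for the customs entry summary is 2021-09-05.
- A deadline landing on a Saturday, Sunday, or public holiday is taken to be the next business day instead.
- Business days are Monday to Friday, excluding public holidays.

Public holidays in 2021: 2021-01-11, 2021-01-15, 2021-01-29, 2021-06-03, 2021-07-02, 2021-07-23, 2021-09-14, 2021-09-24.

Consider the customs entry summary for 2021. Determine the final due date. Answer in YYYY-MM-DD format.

Start from the fixed due date, 2021-09-05.
2021-09-05 is a Sunday; the next business day is 2021-09-06 (Monday).
So the filing is due 2021-09-06.

2021-09-06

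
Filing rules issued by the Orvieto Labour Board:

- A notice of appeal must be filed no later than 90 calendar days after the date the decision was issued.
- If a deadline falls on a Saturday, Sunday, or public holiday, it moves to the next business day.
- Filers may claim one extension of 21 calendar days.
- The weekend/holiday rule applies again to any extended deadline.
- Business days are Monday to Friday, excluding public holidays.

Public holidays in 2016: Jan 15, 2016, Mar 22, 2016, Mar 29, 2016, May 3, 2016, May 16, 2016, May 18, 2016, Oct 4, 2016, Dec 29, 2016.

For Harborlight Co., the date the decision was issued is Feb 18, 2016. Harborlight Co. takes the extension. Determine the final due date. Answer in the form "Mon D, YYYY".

Jun 9, 2016

Trigger date Feb 18, 2016 + 90 calendar days = May 18, 2016.
May 18, 2016 is a listed holiday, so it moves to the next business day, May 19, 2016 (Thursday).
Add the 21 calendar-day extension to May 19, 2016: Jun 9, 2016.
Jun 9, 2016 is a Thursday and not a listed holiday, so it stands.
Deadline: Jun 9, 2016.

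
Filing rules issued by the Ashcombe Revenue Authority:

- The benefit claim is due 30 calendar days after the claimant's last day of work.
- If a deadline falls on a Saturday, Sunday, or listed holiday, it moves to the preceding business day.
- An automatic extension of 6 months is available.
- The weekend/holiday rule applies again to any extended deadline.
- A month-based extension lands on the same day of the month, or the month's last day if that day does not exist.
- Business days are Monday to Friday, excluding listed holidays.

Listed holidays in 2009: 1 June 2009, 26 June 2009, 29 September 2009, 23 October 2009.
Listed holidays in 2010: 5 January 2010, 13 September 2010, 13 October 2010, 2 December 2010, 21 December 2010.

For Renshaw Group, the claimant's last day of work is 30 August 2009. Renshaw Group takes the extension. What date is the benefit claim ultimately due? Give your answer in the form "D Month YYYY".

From 30 August 2009, 30 calendar days later is 29 September 2009.
Because 29 September 2009 is a listed holiday, the deadline becomes 28 September 2009 (Monday).
The 6 months extension carries 28 September 2009 to 28 March 2010.
28 March 2010 is a Sunday, so it moves to the preceding business day, 26 March 2010 (Friday).
Deadline: 26 March 2010.

26 March 2010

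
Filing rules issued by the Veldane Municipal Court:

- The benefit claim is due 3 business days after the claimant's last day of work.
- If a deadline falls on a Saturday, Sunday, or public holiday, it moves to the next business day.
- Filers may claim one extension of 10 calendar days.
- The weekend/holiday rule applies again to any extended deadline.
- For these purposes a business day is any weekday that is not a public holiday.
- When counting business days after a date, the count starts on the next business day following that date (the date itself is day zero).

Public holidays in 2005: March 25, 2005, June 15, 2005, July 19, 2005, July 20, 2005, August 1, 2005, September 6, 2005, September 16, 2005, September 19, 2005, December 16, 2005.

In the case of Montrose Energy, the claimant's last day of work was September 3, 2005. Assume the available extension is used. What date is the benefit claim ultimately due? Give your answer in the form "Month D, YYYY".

Starting the day after September 3, 2005 and counting 3 business days lands on September 8, 2005.
September 8, 2005 falls on a Thursday, which is a business day, so no adjustment is needed.
Add the 10 calendar-day extension to September 8, 2005: September 18, 2005.
September 18, 2005 is a Sunday, so it moves to the next business day, September 20, 2005 (Tuesday).
So the filing is due September 20, 2005.

September 20, 2005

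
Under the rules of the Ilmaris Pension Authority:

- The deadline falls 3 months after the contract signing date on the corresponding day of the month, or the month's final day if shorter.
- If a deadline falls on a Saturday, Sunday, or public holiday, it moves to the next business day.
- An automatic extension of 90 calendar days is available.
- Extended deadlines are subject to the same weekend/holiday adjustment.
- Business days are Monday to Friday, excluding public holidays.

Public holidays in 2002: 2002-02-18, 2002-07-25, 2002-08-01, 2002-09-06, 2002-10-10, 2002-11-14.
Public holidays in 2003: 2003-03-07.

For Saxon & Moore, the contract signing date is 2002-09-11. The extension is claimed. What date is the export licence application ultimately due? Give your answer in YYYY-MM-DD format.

3 months after 2002-09-11, on the same day of the month, is 2002-12-11.
2002-12-11 (Wednesday) is already a business day.
Add the 90 calendar-day extension to 2002-12-11: 2003-03-11.
2003-03-11 falls on a Tuesday, which is a business day, so no adjustment is needed.
Final deadline: 2003-03-11.

2003-03-11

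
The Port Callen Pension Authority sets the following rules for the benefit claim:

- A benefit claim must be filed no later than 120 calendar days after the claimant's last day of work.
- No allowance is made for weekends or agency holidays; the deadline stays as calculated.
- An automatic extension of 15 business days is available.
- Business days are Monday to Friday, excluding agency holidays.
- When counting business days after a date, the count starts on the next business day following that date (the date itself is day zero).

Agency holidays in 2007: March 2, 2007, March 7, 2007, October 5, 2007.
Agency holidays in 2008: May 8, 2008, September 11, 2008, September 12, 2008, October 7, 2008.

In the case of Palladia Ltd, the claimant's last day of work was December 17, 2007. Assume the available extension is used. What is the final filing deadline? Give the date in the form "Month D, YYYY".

May 6, 2008

From December 17, 2007, 120 calendar days later is April 15, 2008.
April 15, 2008 falls on a Tuesday. The rules make no weekend/holiday allowance, so it remains April 15, 2008.
Counting 15 further business days from April 15, 2008 reaches May 6, 2008.
May 6, 2008 is a Tuesday; no weekend or holiday adjustment applies.
So the filing is due May 6, 2008.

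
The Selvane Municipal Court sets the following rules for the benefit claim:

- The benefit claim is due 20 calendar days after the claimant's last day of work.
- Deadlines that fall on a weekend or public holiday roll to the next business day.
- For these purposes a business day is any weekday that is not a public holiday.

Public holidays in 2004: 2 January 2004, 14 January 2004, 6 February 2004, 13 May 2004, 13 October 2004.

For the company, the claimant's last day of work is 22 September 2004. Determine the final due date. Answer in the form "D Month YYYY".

12 October 2004

Adding 20 calendar days to 22 September 2004 gives 12 October 2004.
12 October 2004 falls on a Tuesday, which is a business day, so no adjustment is needed.
So the filing is due 12 October 2004.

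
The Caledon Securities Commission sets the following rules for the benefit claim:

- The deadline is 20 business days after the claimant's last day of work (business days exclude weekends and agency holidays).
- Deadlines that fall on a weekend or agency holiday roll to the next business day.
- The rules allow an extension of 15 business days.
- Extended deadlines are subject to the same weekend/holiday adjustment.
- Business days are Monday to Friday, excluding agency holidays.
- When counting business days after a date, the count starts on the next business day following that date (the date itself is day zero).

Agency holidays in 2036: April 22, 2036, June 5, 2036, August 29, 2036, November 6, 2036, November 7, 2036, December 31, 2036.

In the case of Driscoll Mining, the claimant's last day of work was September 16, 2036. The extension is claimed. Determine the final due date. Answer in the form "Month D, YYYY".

November 4, 2036

Starting the day after September 16, 2036 and counting 20 business days lands on October 14, 2036.
October 14, 2036 falls on a Tuesday, which is a business day, so no adjustment is needed.
Applying the 15-business-day extension: 15 business days after October 14, 2036 is November 4, 2036.
Since November 4, 2036 is a Tuesday and not a holiday, the date is unchanged.
Final deadline: November 4, 2036.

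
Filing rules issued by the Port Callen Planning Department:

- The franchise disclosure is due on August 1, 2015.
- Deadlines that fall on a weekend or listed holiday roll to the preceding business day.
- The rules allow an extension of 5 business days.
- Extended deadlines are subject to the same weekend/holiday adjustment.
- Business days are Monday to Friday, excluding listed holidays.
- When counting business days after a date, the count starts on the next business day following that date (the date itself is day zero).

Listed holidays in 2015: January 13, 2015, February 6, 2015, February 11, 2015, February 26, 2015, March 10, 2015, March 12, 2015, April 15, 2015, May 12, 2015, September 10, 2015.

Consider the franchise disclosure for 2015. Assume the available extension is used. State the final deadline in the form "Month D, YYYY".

The stated deadline is August 1, 2015.
August 1, 2015 falls on a Saturday. Rolling to the preceding business day gives July 31, 2015, a Friday.
The 5-business-day extension runs from July 31, 2015 to August 7, 2015.
August 7, 2015 is a Friday and not a listed holiday, so it stands.
So the filing is due August 7, 2015.

August 7, 2015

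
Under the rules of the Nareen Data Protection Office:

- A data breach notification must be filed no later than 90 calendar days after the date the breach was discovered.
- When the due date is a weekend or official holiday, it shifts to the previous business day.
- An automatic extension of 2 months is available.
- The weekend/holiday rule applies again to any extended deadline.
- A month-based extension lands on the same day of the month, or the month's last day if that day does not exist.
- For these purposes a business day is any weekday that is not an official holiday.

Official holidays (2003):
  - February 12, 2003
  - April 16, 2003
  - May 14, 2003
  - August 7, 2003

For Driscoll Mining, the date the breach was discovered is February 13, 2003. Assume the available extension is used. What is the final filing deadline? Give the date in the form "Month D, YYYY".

Adding 90 calendar days to February 13, 2003 gives May 14, 2003.
Because May 14, 2003 is a listed holiday, the deadline becomes May 13, 2003 (Tuesday).
Applying the 2 months extension: 2 months after May 13, 2003 is July 13, 2003.
July 13, 2003 is a Sunday; the preceding business day is July 11, 2003 (Friday).
So the filing is due July 11, 2003.

July 11, 2003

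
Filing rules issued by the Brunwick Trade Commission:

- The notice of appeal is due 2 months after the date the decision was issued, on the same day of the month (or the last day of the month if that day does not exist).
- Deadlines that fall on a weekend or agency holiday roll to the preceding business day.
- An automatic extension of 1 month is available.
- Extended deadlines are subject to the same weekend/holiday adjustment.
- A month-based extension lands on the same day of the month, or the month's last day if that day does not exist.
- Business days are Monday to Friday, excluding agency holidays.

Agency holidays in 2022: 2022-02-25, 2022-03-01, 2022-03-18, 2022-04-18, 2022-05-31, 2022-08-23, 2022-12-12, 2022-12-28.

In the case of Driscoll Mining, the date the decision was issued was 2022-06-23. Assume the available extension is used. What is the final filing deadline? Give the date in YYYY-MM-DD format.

2022-09-22

2 months after 2022-06-23, on the same day of the month, is 2022-08-23.
2022-08-23 is a listed holiday, so it moves to the preceding business day, 2022-08-22 (Monday).
Add 1 month to 2022-08-22: 2022-09-22.
Since 2022-09-22 is a Thursday and not a holiday, the date is unchanged.
So the filing is due 2022-09-22.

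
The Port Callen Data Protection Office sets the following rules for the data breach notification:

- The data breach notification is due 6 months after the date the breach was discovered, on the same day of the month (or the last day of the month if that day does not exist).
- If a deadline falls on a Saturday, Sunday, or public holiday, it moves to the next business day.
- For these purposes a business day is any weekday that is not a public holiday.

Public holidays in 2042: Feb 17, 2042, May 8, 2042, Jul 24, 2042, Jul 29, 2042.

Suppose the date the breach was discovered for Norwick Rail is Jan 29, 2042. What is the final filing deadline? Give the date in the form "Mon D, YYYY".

Jul 30, 2042

Moving 6 months forward from Jan 29, 2042 on the corresponding day gives Jul 29, 2042.
Because Jul 29, 2042 is a listed holiday, the deadline becomes Jul 30, 2042 (Wednesday).
Final deadline: Jul 30, 2042.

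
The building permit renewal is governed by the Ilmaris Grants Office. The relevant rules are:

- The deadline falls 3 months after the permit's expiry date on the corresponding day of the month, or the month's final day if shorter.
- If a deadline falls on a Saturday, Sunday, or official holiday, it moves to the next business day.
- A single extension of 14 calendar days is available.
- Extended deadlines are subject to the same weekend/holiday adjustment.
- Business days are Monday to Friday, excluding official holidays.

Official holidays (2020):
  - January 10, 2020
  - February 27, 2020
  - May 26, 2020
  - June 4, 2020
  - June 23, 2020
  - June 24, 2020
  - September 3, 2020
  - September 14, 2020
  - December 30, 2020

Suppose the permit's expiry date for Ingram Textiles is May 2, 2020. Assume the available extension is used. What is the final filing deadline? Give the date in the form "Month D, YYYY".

Moving 3 months forward from May 2, 2020 on the corresponding day gives August 2, 2020.
Because August 2, 2020 is a Sunday, the deadline becomes August 3, 2020 (Monday).
The 14-calendar-day extension moves the deadline from August 3, 2020 to August 17, 2020.
Since August 17, 2020 is a Monday and not a holiday, the date is unchanged.
The final due date is August 17, 2020.

August 17, 2020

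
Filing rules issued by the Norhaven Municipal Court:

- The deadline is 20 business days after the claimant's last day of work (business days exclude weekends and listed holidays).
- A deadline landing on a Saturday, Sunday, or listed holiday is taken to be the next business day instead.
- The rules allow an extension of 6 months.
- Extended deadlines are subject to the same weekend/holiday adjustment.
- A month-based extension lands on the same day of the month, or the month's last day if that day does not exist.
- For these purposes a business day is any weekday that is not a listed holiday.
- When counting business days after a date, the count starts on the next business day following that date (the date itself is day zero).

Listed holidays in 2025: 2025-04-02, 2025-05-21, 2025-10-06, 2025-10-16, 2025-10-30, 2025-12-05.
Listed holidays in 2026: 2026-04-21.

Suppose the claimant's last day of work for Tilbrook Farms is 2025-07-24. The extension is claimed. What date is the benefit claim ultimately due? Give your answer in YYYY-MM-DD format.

2026-02-23

Counting 20 business days after 2025-07-24 (skipping weekends and listed holidays) reaches 2025-08-21.
2025-08-21 (Thursday) is already a business day.
Add 6 months to 2025-08-21: 2026-02-21.
2026-02-21 falls on a Saturday. Rolling to the next business day gives 2026-02-23, a Monday.
Deadline: 2026-02-23.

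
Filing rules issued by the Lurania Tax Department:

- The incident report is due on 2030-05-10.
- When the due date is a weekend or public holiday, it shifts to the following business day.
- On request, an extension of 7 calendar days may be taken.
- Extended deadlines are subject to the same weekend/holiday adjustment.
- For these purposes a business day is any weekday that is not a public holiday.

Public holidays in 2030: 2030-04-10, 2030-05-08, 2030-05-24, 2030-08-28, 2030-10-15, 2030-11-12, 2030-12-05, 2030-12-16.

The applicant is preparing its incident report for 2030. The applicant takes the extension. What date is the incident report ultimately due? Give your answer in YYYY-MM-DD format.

Start from the fixed due date, 2030-05-10.
2030-05-10 falls on a Friday, which is a business day, so no adjustment is needed.
Add the 7 calendar-day extension to 2030-05-10: 2030-05-17.
2030-05-17 (Friday) is already a business day.
Final deadline: 2030-05-17.

2030-05-17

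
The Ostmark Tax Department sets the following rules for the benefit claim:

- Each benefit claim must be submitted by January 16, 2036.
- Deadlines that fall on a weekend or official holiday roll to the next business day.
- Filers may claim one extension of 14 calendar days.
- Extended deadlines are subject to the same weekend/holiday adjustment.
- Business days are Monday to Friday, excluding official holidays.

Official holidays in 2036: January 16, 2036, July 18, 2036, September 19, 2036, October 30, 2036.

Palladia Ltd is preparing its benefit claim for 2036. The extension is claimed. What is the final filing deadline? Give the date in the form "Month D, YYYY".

January 31, 2036

The stated deadline is January 16, 2036.
January 16, 2036 is a listed holiday, so it moves to the next business day, January 17, 2036 (Thursday).
Add the 14 calendar-day extension to January 17, 2036: January 31, 2036.
January 31, 2036 is a Thursday and not a listed holiday, so it stands.
The final due date is January 31, 2036.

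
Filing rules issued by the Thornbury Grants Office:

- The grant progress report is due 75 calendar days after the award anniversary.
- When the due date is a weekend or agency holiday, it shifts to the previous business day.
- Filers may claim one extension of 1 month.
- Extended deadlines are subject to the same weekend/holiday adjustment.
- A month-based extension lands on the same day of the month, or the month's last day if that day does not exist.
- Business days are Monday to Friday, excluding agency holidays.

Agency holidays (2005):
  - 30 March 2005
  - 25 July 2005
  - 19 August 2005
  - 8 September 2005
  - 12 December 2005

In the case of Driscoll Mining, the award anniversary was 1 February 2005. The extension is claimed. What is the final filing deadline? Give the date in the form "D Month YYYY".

Adding 75 calendar days to 1 February 2005 gives 17 April 2005.
17 April 2005 is a Sunday, so it moves to the preceding business day, 15 April 2005 (Friday).
Applying the 1 month extension: 1 month after 15 April 2005 is 15 May 2005.
15 May 2005 is a Sunday; the preceding business day is 13 May 2005 (Friday).
Deadline: 13 May 2005.

13 May 2005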